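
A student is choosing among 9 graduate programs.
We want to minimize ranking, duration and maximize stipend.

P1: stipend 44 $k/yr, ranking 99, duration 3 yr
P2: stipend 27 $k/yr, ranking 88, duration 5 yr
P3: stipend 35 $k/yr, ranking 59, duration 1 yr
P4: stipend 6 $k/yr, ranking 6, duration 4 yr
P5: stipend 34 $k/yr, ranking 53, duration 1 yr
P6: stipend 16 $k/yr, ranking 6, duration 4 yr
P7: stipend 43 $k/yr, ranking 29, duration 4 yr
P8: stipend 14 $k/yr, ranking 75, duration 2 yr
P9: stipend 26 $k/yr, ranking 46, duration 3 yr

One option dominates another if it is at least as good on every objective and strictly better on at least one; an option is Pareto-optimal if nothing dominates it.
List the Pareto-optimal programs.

P1: not dominated (best stipend).
P2: dominated by P3 (stipend 35≥27, ranking 59≤88, duration 1≤5).
P3: not dominated.
P4: dominated by P6 (stipend 16≥6, ranking 6≤6, duration 4≤4).
P5: not dominated.
P6: not dominated.
P7: not dominated.
P8: dominated by P3 (stipend 35≥14, ranking 59≤75, duration 1≤2).
P9: not dominated.

P1, P3, P5, P6, P7, P9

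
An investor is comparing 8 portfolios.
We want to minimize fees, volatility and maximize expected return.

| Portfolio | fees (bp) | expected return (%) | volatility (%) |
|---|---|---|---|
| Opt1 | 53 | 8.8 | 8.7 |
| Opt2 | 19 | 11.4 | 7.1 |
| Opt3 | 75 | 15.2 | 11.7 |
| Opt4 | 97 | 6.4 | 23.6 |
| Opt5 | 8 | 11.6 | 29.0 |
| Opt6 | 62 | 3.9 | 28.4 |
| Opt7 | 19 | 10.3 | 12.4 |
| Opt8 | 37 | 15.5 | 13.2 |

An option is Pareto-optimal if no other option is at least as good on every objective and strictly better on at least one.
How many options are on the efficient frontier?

4

Opt1: dominated by Opt2 (fees 19≤53, expected return 11.4≥8.8, volatility 7.1≤8.7).
Opt2: not dominated (best volatility).
Opt3: not dominated.
Opt4: dominated by Opt1 (fees 53≤97, expected return 8.8≥6.4, volatility 8.7≤23.6).
Opt5: not dominated (best fees).
Opt6: dominated by Opt1 (fees 53≤62, expected return 8.8≥3.9, volatility 8.7≤28.4).
Opt7: dominated by Opt2 (fees 19≤19, expected return 11.4≥10.3, volatility 7.1≤12.4).
Opt8: not dominated (best expected return).
Pareto-optimal: Opt2, Opt3, Opt5, Opt8 → 4.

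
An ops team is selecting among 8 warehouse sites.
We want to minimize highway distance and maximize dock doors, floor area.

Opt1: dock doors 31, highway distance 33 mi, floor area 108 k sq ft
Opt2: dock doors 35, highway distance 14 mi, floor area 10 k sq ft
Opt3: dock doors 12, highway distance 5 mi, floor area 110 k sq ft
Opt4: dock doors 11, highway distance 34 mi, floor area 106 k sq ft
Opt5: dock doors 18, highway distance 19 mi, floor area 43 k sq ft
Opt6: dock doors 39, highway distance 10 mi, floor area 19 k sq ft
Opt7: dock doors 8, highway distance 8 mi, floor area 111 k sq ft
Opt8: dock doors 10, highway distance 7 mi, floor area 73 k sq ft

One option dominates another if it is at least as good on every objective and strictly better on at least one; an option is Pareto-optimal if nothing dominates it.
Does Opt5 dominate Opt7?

No

Opt5 vs Opt7: Opt5 is worse on highway distance (19 vs 8), so it does not dominate Opt7.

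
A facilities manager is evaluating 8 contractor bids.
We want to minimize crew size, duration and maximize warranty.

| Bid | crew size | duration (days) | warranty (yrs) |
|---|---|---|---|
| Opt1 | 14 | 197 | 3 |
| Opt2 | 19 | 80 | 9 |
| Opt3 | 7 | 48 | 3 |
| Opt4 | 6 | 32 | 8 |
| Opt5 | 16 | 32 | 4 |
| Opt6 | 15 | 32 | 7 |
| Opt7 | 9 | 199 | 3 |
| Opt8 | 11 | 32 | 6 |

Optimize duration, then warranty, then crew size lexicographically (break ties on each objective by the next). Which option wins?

Opt4

First minimize duration: best is 32, kept {Opt4, Opt5, Opt6, Opt8}.
Then maximize warranty: best is 8, kept {Opt4}.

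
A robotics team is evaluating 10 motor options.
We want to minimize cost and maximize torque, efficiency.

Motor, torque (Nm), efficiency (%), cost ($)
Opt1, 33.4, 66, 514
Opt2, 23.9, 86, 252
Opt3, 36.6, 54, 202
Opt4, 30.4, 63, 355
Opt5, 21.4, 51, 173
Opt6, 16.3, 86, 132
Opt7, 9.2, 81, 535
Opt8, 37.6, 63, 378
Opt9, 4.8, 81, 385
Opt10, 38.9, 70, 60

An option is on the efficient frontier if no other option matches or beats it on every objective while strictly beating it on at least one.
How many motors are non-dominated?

Opt1: dominated by Opt10 (torque 38.9≥33.4, efficiency 70≥66, cost 60≤514).
Opt2: not dominated.
Opt3: dominated by Opt10 (torque 38.9≥36.6, efficiency 70≥54, cost 60≤202).
Opt4: dominated by Opt10 (torque 38.9≥30.4, efficiency 70≥63, cost 60≤355).
Opt5: dominated by Opt10 (torque 38.9≥21.4, efficiency 70≥51, cost 60≤173).
Opt6: not dominated.
Opt7: dominated by Opt2 (torque 23.9≥9.2, efficiency 86≥81, cost 252≤535).
Opt8: dominated by Opt10 (torque 38.9≥37.6, efficiency 70≥63, cost 60≤378).
Opt9: dominated by Opt2 (torque 23.9≥4.8, efficiency 86≥81, cost 252≤385).
Opt10: not dominated (best torque).
Pareto-optimal: Opt2, Opt6, Opt10 → 3.

3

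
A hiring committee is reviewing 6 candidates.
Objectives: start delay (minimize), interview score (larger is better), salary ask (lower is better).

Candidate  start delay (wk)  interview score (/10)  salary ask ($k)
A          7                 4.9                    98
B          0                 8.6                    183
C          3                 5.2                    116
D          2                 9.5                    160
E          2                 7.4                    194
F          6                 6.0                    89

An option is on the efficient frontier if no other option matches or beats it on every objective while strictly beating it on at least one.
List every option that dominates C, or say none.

A: worse on start delay (7 vs 3).
B: worse on salary ask (183 vs 116).
D: worse on salary ask (160 vs 116).
E: worse on salary ask (194 vs 116).
F: worse on start delay (6 vs 3).
No option dominates C.

none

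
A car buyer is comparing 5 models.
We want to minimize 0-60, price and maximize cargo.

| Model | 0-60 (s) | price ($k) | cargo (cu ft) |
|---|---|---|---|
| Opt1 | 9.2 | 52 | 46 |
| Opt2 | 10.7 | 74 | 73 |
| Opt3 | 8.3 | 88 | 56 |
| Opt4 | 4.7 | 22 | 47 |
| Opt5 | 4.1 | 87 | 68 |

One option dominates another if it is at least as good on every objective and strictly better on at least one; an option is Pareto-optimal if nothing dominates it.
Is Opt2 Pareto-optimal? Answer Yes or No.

Opt1: worse on cargo (46 vs 73).
Opt3: worse on price (88 vs 74).
Opt4: worse on cargo (47 vs 73).
Opt5: worse on price (87 vs 74).
No option is at least as good as Opt2 on every objective and strictly better on one.

Yes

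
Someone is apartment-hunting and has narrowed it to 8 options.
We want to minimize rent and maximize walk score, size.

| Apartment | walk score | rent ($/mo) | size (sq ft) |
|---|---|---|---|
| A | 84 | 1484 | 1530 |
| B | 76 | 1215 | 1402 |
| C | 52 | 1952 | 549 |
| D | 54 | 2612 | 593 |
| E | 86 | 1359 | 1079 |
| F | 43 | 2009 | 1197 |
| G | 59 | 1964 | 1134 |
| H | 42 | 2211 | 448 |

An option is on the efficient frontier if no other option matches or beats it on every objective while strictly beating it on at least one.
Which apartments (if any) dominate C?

A, B, E

A: walk score 84≥52, rent 1484≤1952, size 1530≥549 — dominates C.
B: walk score 76≥52, rent 1215≤1952, size 1402≥549 — dominates C.
E: walk score 86≥52, rent 1359≤1952, size 1079≥549 — dominates C.
Others (D, F, G, H) are each worse than C on at least one objective.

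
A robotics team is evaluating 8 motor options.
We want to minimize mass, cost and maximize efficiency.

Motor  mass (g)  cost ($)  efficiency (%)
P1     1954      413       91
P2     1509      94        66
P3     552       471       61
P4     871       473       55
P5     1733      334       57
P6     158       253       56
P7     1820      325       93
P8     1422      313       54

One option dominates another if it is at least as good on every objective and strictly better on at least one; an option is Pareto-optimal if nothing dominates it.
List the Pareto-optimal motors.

P2, P3, P6, P7

P1: dominated by P7 (mass 1820≤1954, cost 325≤413, efficiency 93≥91).
P2: not dominated (best cost).
P3: not dominated.
P4: dominated by P3 (mass 552≤871, cost 471≤473, efficiency 61≥55).
P5: dominated by P2 (mass 1509≤1733, cost 94≤334, efficiency 66≥57).
P6: not dominated (best mass).
P7: not dominated (best efficiency).
P8: dominated by P6 (mass 158≤1422, cost 253≤313, efficiency 56≥54).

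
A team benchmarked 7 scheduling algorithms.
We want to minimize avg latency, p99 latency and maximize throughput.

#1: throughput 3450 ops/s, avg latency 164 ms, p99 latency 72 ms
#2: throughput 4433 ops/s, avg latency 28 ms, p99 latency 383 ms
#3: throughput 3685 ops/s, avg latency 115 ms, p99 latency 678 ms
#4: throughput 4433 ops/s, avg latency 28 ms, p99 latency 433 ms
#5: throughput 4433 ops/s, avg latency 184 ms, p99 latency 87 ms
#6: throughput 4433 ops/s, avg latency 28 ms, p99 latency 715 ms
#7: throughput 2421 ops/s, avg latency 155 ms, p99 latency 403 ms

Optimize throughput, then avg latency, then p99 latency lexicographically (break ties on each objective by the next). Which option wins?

#2

First maximize throughput: best is 4433, kept {#2, #4, #5, #6}.
Then minimize avg latency: best is 28, kept {#2, #4, #6}.
Then minimize p99 latency: best is 383, kept {#2}.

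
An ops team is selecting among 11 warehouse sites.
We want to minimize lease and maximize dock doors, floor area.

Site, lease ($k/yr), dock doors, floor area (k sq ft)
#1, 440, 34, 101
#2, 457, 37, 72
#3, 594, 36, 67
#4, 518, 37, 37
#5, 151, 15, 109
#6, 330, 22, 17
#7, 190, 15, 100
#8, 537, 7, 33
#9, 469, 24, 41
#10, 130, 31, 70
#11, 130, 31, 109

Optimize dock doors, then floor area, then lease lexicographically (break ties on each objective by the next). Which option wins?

#2

First maximize dock doors: best is 37, kept {#2, #4}.
Then maximize floor area: best is 72, kept {#2}.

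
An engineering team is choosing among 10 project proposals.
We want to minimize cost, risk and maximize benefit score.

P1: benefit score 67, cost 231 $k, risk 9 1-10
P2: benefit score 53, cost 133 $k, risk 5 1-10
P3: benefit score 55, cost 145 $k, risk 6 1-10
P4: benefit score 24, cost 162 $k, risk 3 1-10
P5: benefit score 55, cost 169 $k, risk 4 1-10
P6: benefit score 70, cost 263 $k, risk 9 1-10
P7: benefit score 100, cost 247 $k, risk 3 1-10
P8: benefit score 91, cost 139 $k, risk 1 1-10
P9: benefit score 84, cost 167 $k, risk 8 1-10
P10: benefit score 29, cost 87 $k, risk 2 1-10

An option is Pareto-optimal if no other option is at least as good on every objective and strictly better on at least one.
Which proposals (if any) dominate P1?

P8: benefit score 91≥67, cost 139≤231, risk 1≤9 — dominates P1.
P9: benefit score 84≥67, cost 167≤231, risk 8≤9 — dominates P1.
Others (P2, P3, P4, P5, P6, P7, P10) are each worse than P1 on at least one objective.

P8, P9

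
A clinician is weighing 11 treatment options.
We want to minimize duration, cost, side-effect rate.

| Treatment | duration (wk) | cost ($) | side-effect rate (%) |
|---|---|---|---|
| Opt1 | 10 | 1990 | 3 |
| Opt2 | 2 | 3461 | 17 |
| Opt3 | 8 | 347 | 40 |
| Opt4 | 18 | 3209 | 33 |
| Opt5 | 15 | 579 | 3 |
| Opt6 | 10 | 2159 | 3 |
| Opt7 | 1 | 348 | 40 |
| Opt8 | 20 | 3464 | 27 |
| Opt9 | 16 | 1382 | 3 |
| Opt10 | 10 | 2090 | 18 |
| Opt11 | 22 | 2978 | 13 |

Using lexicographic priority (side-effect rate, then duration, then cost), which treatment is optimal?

First minimize side-effect rate: best is 3, kept {Opt1, Opt5, Opt6, Opt9}.
Then minimize duration: best is 10, kept {Opt1, Opt6}.
Then minimize cost: best is 1990, kept {Opt1}.

Opt1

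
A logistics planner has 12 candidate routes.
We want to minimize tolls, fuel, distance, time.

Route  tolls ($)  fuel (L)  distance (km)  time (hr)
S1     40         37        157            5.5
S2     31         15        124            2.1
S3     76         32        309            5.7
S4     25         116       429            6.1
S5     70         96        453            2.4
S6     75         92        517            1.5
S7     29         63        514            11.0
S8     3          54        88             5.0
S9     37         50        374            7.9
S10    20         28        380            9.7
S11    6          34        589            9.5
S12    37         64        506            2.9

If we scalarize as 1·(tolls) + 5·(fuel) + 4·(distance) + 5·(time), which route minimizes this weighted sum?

S2

S1: 1·40 + 5·37 + 4·157 + 5·5.5 = 880.5
S2: 1·31 + 5·15 + 4·124 + 5·2.1 = 612.5
S3: 1·76 + 5·32 + 4·309 + 5·5.7 = 1500.5
S4: 1·25 + 5·116 + 4·429 + 5·6.1 = 2351.5
S5: 1·70 + 5·96 + 4·453 + 5·2.4 = 2374.0
S6: 1·75 + 5·92 + 4·517 + 5·1.5 = 2610.5
S7: 1·29 + 5·63 + 4·514 + 5·11.0 = 2455.0
S8: 1·3 + 5·54 + 4·88 + 5·5.0 = 650.0
S9: 1·37 + 5·50 + 4·374 + 5·7.9 = 1822.5
S10: 1·20 + 5·28 + 4·380 + 5·9.7 = 1728.5
S11: 1·6 + 5·34 + 4·589 + 5·9.5 = 2579.5
S12: 1·37 + 5·64 + 4·506 + 5·2.9 = 2395.5
Lowest: S2 at 612.5.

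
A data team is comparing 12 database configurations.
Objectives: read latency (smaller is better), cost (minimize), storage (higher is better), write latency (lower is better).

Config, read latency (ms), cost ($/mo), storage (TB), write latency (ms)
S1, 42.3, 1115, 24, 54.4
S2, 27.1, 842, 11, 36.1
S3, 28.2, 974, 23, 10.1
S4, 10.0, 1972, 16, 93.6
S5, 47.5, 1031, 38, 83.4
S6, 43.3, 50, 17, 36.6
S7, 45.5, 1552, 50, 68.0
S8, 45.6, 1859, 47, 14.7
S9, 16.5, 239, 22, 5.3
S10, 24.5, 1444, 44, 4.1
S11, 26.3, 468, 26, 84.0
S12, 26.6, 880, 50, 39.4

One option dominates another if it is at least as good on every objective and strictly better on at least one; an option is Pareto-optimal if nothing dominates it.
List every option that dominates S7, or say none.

S12

S12: read latency 26.6≤45.5, cost 880≤1552, storage 50≥50, write latency 39.4≤68.0 — dominates S7.
Others (S1, S2, S3, S4, S5, S6, S8, S9, S10, S11) are each worse than S7 on at least one objective.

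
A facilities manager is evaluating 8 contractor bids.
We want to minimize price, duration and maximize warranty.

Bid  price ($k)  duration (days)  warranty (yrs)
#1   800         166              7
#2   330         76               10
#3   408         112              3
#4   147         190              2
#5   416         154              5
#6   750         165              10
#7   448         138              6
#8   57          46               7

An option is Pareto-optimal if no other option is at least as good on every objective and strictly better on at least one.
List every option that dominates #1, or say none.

#2: price 330≤800, duration 76≤166, warranty 10≥7 — dominates #1.
#6: price 750≤800, duration 165≤166, warranty 10≥7 — dominates #1.
#8: price 57≤800, duration 46≤166, warranty 7≥7 — dominates #1.
Others (#3, #4, #5, #7) are each worse than #1 on at least one objective.

#2, #6, #8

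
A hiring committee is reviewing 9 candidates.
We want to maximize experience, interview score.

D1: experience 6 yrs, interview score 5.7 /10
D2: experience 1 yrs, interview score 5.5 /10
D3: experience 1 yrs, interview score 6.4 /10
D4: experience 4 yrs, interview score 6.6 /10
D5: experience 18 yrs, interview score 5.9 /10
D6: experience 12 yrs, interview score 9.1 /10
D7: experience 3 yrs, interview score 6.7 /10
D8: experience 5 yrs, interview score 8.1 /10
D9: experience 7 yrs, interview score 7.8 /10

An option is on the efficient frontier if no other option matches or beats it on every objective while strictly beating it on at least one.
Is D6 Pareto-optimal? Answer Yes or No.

D1: worse on experience (6 vs 12).
D2: worse on experience (1 vs 12).
D3: worse on experience (1 vs 12).
D4: worse on experience (4 vs 12).
D5: worse on interview score (5.9 vs 9.1).
D7: worse on experience (3 vs 12).
D8: worse on experience (5 vs 12).
D9: worse on experience (7 vs 12).
No option is at least as good as D6 on every objective and strictly better on one.

Yes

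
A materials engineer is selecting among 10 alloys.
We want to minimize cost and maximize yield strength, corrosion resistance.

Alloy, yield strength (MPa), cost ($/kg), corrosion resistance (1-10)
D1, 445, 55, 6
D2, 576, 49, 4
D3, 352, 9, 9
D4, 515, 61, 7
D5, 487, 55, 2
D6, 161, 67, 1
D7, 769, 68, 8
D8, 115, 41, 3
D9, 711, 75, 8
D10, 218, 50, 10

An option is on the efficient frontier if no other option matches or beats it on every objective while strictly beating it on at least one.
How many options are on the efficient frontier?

D1: not dominated.
D2: not dominated.
D3: not dominated (best cost).
D4: not dominated.
D5: dominated by D2 (yield strength 576≥487, cost 49≤55, corrosion resistance 4≥2).
D6: dominated by D1 (yield strength 445≥161, cost 55≤67, corrosion resistance 6≥1).
D7: not dominated (best yield strength).
D8: dominated by D3 (yield strength 352≥115, cost 9≤41, corrosion resistance 9≥3).
D9: dominated by D7 (yield strength 769≥711, cost 68≤75, corrosion resistance 8≥8).
D10: not dominated (best corrosion resistance).
Pareto-optimal: D1, D2, D3, D4, D7, D10 → 6.

6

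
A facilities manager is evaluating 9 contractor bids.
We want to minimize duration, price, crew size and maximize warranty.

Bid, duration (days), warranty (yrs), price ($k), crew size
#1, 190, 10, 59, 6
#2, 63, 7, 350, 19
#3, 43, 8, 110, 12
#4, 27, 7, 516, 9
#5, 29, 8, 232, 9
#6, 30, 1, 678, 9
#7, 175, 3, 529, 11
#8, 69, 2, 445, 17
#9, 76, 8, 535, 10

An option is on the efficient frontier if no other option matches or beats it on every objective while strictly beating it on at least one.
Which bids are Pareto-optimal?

#1: not dominated (best warranty).
#2: dominated by #3 (duration 43≤63, warranty 8≥7, price 110≤350, crew size 12≤19).
#3: not dominated.
#4: not dominated (best duration).
#5: not dominated.
#6: dominated by #4 (duration 27≤30, warranty 7≥1, price 516≤678, crew size 9≤9).
#7: dominated by #4 (duration 27≤175, warranty 7≥3, price 516≤529, crew size 9≤11).
#8: dominated by #3 (duration 43≤69, warranty 8≥2, price 110≤445, crew size 12≤17).
#9: dominated by #5 (duration 29≤76, warranty 8≥8, price 232≤535, crew size 9≤10).

#1, #3, #4, #5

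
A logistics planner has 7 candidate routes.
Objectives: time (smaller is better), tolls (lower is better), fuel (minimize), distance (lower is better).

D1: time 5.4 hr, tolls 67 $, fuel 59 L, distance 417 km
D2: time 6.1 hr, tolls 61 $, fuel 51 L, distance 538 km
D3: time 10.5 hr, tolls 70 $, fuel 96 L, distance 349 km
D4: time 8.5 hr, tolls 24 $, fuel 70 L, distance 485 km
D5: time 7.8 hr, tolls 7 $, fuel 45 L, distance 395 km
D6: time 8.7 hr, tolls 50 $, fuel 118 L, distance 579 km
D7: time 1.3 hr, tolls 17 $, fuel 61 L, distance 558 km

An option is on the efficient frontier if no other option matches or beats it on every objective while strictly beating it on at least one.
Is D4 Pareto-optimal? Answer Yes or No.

No

D5 vs D4: time 7.8≤8.5, tolls 7≤24, fuel 45≤70, distance 395≤485 — D5 is at least as good on every objective and strictly better on at least one, so D5 dominates D4.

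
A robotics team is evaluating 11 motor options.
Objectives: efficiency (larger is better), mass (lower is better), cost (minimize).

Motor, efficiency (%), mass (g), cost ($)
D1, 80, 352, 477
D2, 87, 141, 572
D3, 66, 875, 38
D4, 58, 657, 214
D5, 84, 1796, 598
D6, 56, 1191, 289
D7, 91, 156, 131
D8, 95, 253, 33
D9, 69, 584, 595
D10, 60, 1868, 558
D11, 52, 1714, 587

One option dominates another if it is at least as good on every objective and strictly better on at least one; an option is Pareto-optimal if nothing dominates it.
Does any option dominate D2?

No

D1: worse on efficiency (80 vs 87).
D3: worse on efficiency (66 vs 87).
D4: worse on efficiency (58 vs 87).
D5: worse on efficiency (84 vs 87).
D6: worse on efficiency (56 vs 87).
D7: worse on mass (156 vs 141).
D8: worse on mass (253 vs 141).
D9: worse on efficiency (69 vs 87).
D10: worse on efficiency (60 vs 87).
D11: worse on efficiency (52 vs 87).
No option is at least as good as D2 on every objective and strictly better on one.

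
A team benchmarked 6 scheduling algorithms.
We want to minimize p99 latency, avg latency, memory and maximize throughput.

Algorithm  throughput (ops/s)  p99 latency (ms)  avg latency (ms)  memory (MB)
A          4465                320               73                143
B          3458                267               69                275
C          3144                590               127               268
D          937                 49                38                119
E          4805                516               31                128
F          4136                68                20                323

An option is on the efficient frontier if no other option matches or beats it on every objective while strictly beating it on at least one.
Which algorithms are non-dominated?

A: not dominated.
B: not dominated.
C: dominated by A (throughput 4465≥3144, p99 latency 320≤590, avg latency 73≤127, memory 143≤268).
D: not dominated (best p99 latency).
E: not dominated (best throughput).
F: not dominated (best avg latency).

A, B, D, E, F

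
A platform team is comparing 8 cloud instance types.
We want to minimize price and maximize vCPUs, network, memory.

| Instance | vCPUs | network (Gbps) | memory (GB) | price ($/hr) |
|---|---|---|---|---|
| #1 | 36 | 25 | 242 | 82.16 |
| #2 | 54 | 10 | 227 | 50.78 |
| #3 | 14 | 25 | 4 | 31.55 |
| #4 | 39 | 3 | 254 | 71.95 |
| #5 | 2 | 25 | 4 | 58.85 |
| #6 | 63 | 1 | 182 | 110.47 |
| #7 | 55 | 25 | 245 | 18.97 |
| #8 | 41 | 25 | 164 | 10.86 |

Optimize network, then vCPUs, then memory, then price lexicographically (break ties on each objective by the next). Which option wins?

#7

First maximize network: best is 25, kept {#1, #3, #5, #7, #8}.
Then maximize vCPUs: best is 55, kept {#7}.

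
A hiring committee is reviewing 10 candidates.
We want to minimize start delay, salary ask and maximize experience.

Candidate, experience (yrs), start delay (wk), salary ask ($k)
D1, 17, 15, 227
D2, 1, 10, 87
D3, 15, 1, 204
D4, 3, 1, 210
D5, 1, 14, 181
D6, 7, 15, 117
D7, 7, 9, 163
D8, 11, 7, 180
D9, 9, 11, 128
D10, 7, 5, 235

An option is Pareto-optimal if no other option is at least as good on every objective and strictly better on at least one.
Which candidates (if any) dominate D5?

D2, D7, D8, D9

D2: experience 1≥1, start delay 10≤14, salary ask 87≤181 — dominates D5.
D7: experience 7≥1, start delay 9≤14, salary ask 163≤181 — dominates D5.
D8: experience 11≥1, start delay 7≤14, salary ask 180≤181 — dominates D5.
D9: experience 9≥1, start delay 11≤14, salary ask 128≤181 — dominates D5.
Others (D1, D3, D4, D6, D10) are each worse than D5 on at least one objective.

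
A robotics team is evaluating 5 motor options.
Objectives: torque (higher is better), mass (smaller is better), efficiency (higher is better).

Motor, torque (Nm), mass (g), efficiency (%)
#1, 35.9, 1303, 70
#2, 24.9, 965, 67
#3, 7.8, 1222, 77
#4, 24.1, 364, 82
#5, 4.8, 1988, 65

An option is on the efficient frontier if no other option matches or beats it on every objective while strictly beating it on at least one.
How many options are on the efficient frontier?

#1: not dominated (best torque).
#2: not dominated.
#3: dominated by #4 (torque 24.1≥7.8, mass 364≤1222, efficiency 82≥77).
#4: not dominated (best mass).
#5: dominated by #1 (torque 35.9≥4.8, mass 1303≤1988, efficiency 70≥65).
Pareto-optimal: #1, #2, #4 → 3.

3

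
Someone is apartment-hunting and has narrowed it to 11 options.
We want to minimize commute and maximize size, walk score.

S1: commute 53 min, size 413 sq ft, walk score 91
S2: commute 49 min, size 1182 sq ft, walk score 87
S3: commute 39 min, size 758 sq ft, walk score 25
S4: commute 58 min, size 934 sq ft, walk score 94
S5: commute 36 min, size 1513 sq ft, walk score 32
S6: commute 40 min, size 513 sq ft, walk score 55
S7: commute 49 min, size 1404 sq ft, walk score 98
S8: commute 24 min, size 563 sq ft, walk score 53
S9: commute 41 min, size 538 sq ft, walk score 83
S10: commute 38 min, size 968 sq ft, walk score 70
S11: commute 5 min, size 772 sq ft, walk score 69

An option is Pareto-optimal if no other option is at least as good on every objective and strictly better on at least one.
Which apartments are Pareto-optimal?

S1: dominated by S7 (commute 49≤53, size 1404≥413, walk score 98≥91).
S2: dominated by S7 (commute 49≤49, size 1404≥1182, walk score 98≥87).
S3: dominated by S5 (commute 36≤39, size 1513≥758, walk score 32≥25).
S4: dominated by S7 (commute 49≤58, size 1404≥934, walk score 98≥94).
S5: not dominated (best size).
S6: dominated by S10 (commute 38≤40, size 968≥513, walk score 70≥55).
S7: not dominated (best walk score).
S8: dominated by S11 (commute 5≤24, size 772≥563, walk score 69≥53).
S9: not dominated.
S10: not dominated.
S11: not dominated (best commute).

S5, S7, S9, S10, S11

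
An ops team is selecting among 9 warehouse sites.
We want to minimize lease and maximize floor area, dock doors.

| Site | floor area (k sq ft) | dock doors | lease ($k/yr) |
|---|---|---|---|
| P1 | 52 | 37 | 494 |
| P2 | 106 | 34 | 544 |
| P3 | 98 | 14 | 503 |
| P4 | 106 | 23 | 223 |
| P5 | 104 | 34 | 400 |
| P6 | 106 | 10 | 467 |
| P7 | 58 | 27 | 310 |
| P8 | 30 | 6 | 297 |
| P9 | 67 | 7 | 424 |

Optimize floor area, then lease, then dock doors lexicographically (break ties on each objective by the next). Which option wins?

P4

First maximize floor area: best is 106, kept {P2, P4, P6}.
Then minimize lease: best is 223, kept {P4}.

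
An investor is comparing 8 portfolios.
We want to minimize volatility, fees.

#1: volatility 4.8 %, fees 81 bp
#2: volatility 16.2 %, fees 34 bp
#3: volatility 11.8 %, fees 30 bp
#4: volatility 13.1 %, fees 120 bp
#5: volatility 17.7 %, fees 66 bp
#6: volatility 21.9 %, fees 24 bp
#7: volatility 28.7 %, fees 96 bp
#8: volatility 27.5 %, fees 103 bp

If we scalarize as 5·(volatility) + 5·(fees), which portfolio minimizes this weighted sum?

#3

#1: 5·4.8 + 5·81 = 429.0
#2: 5·16.2 + 5·34 = 251.0
#3: 5·11.8 + 5·30 = 209.0
#4: 5·13.1 + 5·120 = 665.5
#5: 5·17.7 + 5·66 = 418.5
#6: 5·21.9 + 5·24 = 229.5
#7: 5·28.7 + 5·96 = 623.5
#8: 5·27.5 + 5·103 = 652.5
Lowest: #3 at 209.0.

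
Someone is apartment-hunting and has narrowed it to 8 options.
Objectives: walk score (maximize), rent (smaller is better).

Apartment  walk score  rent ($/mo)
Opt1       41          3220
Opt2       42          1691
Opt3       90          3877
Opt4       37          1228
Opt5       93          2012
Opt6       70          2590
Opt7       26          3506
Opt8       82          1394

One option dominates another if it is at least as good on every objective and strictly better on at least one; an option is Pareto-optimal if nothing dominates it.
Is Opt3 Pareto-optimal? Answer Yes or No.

No

Opt5 vs Opt3: walk score 93≥90, rent 2012≤3877 — Opt5 is at least as good on every objective and strictly better on at least one, so Opt5 dominates Opt3.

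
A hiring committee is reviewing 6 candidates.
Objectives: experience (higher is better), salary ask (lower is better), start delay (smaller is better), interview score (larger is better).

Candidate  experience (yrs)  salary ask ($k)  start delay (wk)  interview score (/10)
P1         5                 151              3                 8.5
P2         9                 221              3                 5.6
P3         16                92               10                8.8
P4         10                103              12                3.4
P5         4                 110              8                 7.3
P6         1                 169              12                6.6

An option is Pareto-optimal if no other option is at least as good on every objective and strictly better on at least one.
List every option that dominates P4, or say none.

P3

P3: experience 16≥10, salary ask 92≤103, start delay 10≤12, interview score 8.8≥3.4 — dominates P4.
Others (P1, P2, P5, P6) are each worse than P4 on at least one objective.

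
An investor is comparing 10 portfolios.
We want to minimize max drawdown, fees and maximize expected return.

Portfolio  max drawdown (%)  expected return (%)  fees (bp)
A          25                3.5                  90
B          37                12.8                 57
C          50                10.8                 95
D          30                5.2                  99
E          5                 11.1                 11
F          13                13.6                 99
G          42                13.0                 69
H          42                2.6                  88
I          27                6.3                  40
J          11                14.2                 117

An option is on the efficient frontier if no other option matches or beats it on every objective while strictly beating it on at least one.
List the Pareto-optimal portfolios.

B, E, F, G, J

A: dominated by E (max drawdown 5≤25, expected return 11.1≥3.5, fees 11≤90).
B: not dominated.
C: dominated by B (max drawdown 37≤50, expected return 12.8≥10.8, fees 57≤95).
D: dominated by E (max drawdown 5≤30, expected return 11.1≥5.2, fees 11≤99).
E: not dominated (best max drawdown).
F: not dominated.
G: not dominated.
H: dominated by B (max drawdown 37≤42, expected return 12.8≥2.6, fees 57≤88).
I: dominated by E (max drawdown 5≤27, expected return 11.1≥6.3, fees 11≤40).
J: not dominated (best expected return).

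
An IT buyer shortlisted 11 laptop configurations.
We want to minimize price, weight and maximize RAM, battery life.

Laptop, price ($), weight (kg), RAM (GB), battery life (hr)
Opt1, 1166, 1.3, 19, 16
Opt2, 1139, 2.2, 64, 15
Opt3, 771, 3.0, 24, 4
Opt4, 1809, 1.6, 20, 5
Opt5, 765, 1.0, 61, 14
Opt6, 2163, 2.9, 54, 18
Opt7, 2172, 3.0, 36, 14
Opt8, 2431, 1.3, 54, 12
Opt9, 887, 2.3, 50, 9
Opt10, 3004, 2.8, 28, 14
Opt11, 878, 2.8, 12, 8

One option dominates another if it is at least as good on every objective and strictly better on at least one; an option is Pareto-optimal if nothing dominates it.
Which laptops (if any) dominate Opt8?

Opt5

Opt5: price 765≤2431, weight 1.0≤1.3, RAM 61≥54, battery life 14≥12 — dominates Opt8.
Others (Opt1, Opt2, Opt3, Opt4, Opt6, Opt7, Opt9, Opt10, Opt11) are each worse than Opt8 on at least one objective.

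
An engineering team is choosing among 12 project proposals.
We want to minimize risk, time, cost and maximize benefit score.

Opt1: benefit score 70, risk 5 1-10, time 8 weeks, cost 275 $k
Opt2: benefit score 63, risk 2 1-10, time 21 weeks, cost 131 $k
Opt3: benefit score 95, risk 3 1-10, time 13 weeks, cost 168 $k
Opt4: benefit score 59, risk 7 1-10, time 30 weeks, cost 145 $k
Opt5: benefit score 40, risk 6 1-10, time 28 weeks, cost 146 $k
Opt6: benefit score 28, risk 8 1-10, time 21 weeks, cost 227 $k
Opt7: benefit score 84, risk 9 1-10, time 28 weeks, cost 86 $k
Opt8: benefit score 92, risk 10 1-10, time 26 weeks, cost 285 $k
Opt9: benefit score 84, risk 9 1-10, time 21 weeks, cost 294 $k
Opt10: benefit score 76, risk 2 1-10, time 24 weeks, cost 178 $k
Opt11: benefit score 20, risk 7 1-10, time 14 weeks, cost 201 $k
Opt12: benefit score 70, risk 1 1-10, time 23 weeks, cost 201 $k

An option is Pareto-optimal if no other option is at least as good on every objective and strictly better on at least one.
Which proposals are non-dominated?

Opt1, Opt2, Opt3, Opt7, Opt10, Opt12

Opt1: not dominated (best time).
Opt2: not dominated.
Opt3: not dominated (best benefit score).
Opt4: dominated by Opt2 (benefit score 63≥59, risk 2≤7, time 21≤30, cost 131≤145).
Opt5: dominated by Opt2 (benefit score 63≥40, risk 2≤6, time 21≤28, cost 131≤146).
Opt6: dominated by Opt2 (benefit score 63≥28, risk 2≤8, time 21≤21, cost 131≤227).
Opt7: not dominated (best cost).
Opt8: dominated by Opt3 (benefit score 95≥92, risk 3≤10, time 13≤26, cost 168≤285).
Opt9: dominated by Opt3 (benefit score 95≥84, risk 3≤9, time 13≤21, cost 168≤294).
Opt10: not dominated.
Opt11: dominated by Opt3 (benefit score 95≥20, risk 3≤7, time 13≤14, cost 168≤201).
Opt12: not dominated (best risk).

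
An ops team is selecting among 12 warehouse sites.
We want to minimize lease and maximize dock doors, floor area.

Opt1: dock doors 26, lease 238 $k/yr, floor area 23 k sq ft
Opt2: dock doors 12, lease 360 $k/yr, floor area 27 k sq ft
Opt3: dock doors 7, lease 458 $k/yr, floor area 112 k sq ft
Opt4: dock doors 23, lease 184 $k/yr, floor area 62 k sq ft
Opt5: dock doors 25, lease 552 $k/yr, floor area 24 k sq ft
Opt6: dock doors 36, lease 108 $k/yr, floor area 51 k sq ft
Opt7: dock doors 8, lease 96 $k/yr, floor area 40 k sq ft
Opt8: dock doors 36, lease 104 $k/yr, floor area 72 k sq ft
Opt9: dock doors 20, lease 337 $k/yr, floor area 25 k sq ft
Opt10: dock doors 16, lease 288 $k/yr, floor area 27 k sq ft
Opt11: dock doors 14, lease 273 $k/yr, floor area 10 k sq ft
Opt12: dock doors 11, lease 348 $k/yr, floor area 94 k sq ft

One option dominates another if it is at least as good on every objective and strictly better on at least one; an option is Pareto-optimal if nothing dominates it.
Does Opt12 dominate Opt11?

Opt12 vs Opt11: Opt12 is worse on dock doors (11 vs 14), so it does not dominate Opt11.

No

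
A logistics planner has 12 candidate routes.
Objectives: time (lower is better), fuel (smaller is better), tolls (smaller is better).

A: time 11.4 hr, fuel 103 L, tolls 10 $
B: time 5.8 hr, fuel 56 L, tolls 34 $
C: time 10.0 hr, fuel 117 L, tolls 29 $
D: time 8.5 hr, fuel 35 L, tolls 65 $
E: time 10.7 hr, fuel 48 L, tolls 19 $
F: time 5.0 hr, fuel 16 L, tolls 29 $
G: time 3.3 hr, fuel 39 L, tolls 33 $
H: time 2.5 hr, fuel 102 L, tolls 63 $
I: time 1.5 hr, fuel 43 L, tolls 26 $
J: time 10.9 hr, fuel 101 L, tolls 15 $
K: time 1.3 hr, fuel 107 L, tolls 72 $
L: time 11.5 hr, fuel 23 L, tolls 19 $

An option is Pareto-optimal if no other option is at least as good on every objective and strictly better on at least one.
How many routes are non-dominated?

8

A: not dominated (best tolls).
B: dominated by F (time 5.0≤5.8, fuel 16≤56, tolls 29≤34).
C: dominated by F (time 5.0≤10.0, fuel 16≤117, tolls 29≤29).
D: dominated by F (time 5.0≤8.5, fuel 16≤35, tolls 29≤65).
E: not dominated.
F: not dominated (best fuel).
G: not dominated.
H: dominated by I (time 1.5≤2.5, fuel 43≤102, tolls 26≤63).
I: not dominated.
J: not dominated.
K: not dominated (best time).
L: not dominated.
Pareto-optimal: A, E, F, G, I, J, K, L → 8.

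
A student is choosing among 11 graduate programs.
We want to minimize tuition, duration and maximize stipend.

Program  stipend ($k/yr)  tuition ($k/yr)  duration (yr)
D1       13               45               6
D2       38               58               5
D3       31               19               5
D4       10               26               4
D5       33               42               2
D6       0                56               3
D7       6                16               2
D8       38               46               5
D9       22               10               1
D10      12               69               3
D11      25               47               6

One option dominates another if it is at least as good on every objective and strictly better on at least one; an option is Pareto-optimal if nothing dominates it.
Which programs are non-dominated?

D1: dominated by D3 (stipend 31≥13, tuition 19≤45, duration 5≤6).
D2: dominated by D8 (stipend 38≥38, tuition 46≤58, duration 5≤5).
D3: not dominated.
D4: dominated by D9 (stipend 22≥10, tuition 10≤26, duration 1≤4).
D5: not dominated.
D6: dominated by D5 (stipend 33≥0, tuition 42≤56, duration 2≤3).
D7: dominated by D9 (stipend 22≥6, tuition 10≤16, duration 1≤2).
D8: not dominated.
D9: not dominated (best tuition).
D10: dominated by D5 (stipend 33≥12, tuition 42≤69, duration 2≤3).
D11: dominated by D3 (stipend 31≥25, tuition 19≤47, duration 5≤6).

D3, D5, D8, D9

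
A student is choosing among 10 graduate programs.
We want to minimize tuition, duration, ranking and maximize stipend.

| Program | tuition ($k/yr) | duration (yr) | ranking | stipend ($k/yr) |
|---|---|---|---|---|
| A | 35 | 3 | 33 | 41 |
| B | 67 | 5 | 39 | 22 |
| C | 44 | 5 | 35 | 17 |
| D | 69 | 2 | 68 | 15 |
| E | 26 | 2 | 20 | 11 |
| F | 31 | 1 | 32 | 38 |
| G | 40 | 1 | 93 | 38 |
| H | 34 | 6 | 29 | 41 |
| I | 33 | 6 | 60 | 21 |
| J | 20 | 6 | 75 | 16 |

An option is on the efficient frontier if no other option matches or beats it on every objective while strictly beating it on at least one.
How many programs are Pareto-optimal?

A: not dominated.
B: dominated by A (tuition 35≤67, duration 3≤5, ranking 33≤39, stipend 41≥22).
C: dominated by A (tuition 35≤44, duration 3≤5, ranking 33≤35, stipend 41≥17).
D: dominated by F (tuition 31≤69, duration 1≤2, ranking 32≤68, stipend 38≥15).
E: not dominated (best ranking).
F: not dominated.
G: dominated by F (tuition 31≤40, duration 1≤1, ranking 32≤93, stipend 38≥38).
H: not dominated.
I: dominated by F (tuition 31≤33, duration 1≤6, ranking 32≤60, stipend 38≥21).
J: not dominated (best tuition).
Pareto-optimal: A, E, F, H, J → 5.

5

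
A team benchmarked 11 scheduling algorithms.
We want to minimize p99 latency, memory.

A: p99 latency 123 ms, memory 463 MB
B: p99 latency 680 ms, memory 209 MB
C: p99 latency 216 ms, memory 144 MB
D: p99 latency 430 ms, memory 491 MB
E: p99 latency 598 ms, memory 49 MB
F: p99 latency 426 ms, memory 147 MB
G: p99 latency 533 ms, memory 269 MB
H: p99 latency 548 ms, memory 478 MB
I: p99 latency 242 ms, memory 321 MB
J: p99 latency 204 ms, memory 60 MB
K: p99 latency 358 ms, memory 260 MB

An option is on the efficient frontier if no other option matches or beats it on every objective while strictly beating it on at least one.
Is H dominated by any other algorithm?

Yes

A vs H: p99 latency 123≤548, memory 463≤478 — A is at least as good on every objective and strictly better on at least one, so A dominates H.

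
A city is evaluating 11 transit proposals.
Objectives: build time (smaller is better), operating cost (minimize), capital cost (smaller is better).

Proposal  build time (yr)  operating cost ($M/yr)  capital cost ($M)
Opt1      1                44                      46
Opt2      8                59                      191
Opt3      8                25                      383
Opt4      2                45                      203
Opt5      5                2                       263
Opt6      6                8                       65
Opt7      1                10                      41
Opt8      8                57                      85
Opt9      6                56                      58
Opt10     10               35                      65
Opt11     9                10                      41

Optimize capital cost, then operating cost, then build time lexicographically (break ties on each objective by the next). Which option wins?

Opt7

First minimize capital cost: best is 41, kept {Opt7, Opt11}.
Then minimize operating cost: best is 10, kept {Opt7, Opt11}.
Then minimize build time: best is 1, kept {Opt7}.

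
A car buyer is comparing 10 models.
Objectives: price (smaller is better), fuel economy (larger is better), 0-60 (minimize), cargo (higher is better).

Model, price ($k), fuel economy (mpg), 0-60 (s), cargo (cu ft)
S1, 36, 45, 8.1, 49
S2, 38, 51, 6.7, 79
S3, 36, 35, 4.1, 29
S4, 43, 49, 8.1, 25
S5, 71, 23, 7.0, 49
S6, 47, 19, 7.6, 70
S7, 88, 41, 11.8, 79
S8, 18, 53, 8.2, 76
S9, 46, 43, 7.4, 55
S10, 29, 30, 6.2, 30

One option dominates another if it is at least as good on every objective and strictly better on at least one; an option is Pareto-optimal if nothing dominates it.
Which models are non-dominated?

S1: not dominated.
S2: not dominated.
S3: not dominated (best 0-60).
S4: dominated by S2 (price 38≤43, fuel economy 51≥49, 0-60 6.7≤8.1, cargo 79≥25).
S5: dominated by S2 (price 38≤71, fuel economy 51≥23, 0-60 6.7≤7.0, cargo 79≥49).
S6: dominated by S2 (price 38≤47, fuel economy 51≥19, 0-60 6.7≤7.6, cargo 79≥70).
S7: dominated by S2 (price 38≤88, fuel economy 51≥41, 0-60 6.7≤11.8, cargo 79≥79).
S8: not dominated (best price).
S9: dominated by S2 (price 38≤46, fuel economy 51≥43, 0-60 6.7≤7.4, cargo 79≥55).
S10: not dominated.

S1, S2, S3, S8, S10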